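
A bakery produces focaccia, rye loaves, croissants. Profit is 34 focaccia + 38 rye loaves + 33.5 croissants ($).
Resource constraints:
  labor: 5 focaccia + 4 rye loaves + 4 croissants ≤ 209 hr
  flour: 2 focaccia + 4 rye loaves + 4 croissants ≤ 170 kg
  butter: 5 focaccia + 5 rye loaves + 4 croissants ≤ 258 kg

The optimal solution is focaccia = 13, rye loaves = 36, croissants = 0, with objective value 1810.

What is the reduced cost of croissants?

-4.5

Binding: labor and flour. Non-binding: butter (13 unused).
Slack constraints have shadow price 0 (complementary slackness).
Dual feasibility on the basic columns requires 5·y_labor + 2·y_flour = 34, 4·y_labor + 4·y_flour = 38.
This yields shadow prices y_labor = 5, y_flour = 4.5.
Reduced cost of croissants: c₃ − yᵀa₃ = 33.5 − (5·4 + 4.5·4) = 33.5 − 38 = -4.5.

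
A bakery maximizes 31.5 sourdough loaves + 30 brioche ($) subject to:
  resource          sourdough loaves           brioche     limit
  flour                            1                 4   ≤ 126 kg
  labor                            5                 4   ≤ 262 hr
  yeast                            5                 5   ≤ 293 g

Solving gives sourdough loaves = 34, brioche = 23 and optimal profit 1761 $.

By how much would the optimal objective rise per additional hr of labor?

Binding: flour and labor. Non-binding: yeast (8 unused).
Since yeast is not tight, its dual is 0.
Dual feasibility on the basic columns requires 1·y_flour + 5·y_labor = 31.5, 4·y_flour + 4·y_labor = 30.
This yields shadow prices y_flour = 1.5, y_labor = 6.
Shadow price of labor = 6.

6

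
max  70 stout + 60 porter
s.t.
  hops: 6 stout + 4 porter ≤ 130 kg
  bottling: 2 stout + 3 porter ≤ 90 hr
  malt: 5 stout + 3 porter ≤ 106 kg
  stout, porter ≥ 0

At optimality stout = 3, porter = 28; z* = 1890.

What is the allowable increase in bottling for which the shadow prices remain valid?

7.5

Binding constraints: hops, bottling. The basis is B = [[6,4],[2,3]] with det 10.
Per unit increase in bottling, x* moves by d = (-0.4, 0.6).
The basis stays optimal until stout reaches 0; allowable increase = 7.5 hr.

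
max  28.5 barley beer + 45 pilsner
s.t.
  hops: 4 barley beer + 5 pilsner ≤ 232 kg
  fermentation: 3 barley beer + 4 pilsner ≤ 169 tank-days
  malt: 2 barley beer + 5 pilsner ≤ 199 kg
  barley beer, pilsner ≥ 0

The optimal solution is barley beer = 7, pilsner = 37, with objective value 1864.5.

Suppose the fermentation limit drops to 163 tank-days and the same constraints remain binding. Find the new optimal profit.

Check each constraint at x*: hops 213/232 (slack 19); fermentation 169/169 (tight); malt 199/199 (tight).
By complementary slackness, y = 0 for the non-binding constraint.
Dual feasibility on the basic columns requires 3·y_fermentation + 2·y_malt = 28.5, 4·y_fermentation + 5·y_malt = 45.
Solving: y_fermentation = 7.5, y_malt = 3.
Δz = y_fermentation·Δb = 7.5 × (-6) = -45, so new z* = 1864.5 − 45 = 1819.5.

1819.5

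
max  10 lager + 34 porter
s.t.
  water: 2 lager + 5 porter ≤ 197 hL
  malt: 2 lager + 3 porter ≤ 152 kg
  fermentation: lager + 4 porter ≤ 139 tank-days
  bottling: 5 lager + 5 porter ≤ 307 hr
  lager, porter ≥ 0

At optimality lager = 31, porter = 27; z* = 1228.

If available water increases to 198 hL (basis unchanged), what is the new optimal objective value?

At the optimum: water uses 197 of 197 (binding); malt uses 143 of 152 (slack = 9); fermentation uses 139 of 139 (binding); bottling uses 290 of 307 (slack = 17).
Slack constraints have shadow price 0 (complementary slackness).
From A_Bᵀ y = c: 2·y_water + 1·y_fermentation = 10; 5·y_water + 4·y_fermentation = 34.
Solving: y_water = 2, y_fermentation = 6.
Δz = y_water·Δb = 2 × (1) = 2, so new z* = 1228 + 2 = 1230.

1230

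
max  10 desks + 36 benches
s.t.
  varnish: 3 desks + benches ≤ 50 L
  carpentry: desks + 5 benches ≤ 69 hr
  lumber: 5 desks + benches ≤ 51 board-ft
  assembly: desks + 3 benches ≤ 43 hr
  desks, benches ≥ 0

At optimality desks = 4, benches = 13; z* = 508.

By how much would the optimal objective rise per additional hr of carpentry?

Check each constraint at x*: varnish 25/50 (slack 25); carpentry 69/69 (tight); lumber 33/51 (slack 18); assembly 43/43 (tight).
Slack constraints have shadow price 0 (complementary slackness).
The binding rows give the dual system: 1·y_carpentry + 1·y_assembly = 10 and 5·y_carpentry + 3·y_assembly = 36.
Solving: y_carpentry = 3, y_assembly = 7.
Shadow price of carpentry = 3.

3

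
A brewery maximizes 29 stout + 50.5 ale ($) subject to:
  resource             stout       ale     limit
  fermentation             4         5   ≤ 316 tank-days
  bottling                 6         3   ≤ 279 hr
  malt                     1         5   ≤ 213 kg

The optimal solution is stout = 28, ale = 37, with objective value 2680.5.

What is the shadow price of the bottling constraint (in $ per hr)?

Binding: bottling and malt. Non-binding: fermentation (19 unused).
By complementary slackness, y = 0 for the non-binding constraint.
The binding rows give the dual system: 6·y_bottling + 1·y_malt = 29 and 3·y_bottling + 5·y_malt = 50.5.
Solving: y_bottling = 3.5, y_malt = 8.
Shadow price of bottling = 3.5.

3.5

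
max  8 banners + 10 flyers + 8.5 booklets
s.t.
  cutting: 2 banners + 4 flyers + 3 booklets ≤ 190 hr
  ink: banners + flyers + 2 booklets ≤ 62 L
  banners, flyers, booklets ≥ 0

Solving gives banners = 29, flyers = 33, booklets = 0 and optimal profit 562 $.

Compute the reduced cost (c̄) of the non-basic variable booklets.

Check each constraint at x*: cutting 190/190 (tight); ink 62/62 (tight).
From A_Bᵀ y = c: 2·y_cutting + 1·y_ink = 8; 4·y_cutting + 1·y_ink = 10.
→ y_cutting = 1 and y_ink = 6.
Reduced cost of booklets: c₃ − yᵀa₃ = 8.5 − (1·3 + 6·2) = 8.5 − 15 = -6.5.

-6.5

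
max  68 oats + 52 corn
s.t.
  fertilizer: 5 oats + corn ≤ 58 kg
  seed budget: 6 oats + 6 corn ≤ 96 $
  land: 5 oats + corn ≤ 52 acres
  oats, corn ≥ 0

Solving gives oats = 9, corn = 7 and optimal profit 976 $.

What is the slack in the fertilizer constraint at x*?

6

fertilizer used = 5·9 + 1·7 = 52; slack = 58 − 52 = 6.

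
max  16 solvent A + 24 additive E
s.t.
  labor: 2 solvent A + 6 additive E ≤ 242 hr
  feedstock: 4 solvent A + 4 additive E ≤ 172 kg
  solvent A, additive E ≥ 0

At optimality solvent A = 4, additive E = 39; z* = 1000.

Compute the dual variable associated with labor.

Check each constraint at x*: labor 242/242 (tight); feedstock 172/172 (tight).
From A_Bᵀ y = c: 2·y_labor + 4·y_feedstock = 16; 6·y_labor + 4·y_feedstock = 24.
Solving: y_labor = 2, y_feedstock = 3.
Shadow price of labor = 2.

2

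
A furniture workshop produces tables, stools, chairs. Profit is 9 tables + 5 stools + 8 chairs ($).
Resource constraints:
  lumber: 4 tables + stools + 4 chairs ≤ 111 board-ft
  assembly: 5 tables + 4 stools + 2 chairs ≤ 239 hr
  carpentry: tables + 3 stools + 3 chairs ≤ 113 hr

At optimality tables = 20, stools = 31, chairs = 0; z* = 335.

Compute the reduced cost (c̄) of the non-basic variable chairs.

-3

Binding: lumber and carpentry. Non-binding: assembly (15 unused).
Slack constraints have shadow price 0 (complementary slackness).
Dual feasibility on the basic columns requires 4·y_lumber + 1·y_carpentry = 9, 1·y_lumber + 3·y_carpentry = 5.
This yields shadow prices y_lumber = 2, y_carpentry = 1.
Reduced cost of chairs: c₃ − yᵀa₃ = 8 − (2·4 + 1·3) = 8 − 11 = -3.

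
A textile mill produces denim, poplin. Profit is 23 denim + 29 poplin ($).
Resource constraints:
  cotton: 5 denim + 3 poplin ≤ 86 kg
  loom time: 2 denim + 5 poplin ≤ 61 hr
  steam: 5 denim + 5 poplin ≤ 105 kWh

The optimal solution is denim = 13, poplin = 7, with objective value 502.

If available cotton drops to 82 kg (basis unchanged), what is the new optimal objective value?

490

At the optimum: cotton uses 86 of 86 (binding); loom time uses 61 of 61 (binding); steam uses 100 of 105 (slack = 5).
Since steam is not tight, its dual is 0.
The binding rows give the dual system: 5·y_cotton + 2·y_loom time = 23 and 3·y_cotton + 5·y_loom time = 29.
→ y_cotton = 3 and y_loom time = 4.
Δz = y_cotton·Δb = 3 × (-4) = -12, so new z* = 502 − 12 = 490.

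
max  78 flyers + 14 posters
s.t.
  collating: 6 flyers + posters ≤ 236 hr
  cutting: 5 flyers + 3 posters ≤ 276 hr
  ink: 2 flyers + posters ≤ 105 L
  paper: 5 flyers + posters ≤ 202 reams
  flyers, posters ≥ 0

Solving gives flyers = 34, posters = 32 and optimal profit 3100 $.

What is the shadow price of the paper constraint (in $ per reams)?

6

Check each constraint at x*: collating 236/236 (tight); cutting 266/276 (slack 10); ink 100/105 (slack 5); paper 202/202 (tight).
Slack constraints have shadow price 0 (complementary slackness).
From A_Bᵀ y = c: 6·y_collating + 5·y_paper = 78; 1·y_collating + 1·y_paper = 14.
→ y_collating = 8 and y_paper = 6.
Shadow price of paper = 6.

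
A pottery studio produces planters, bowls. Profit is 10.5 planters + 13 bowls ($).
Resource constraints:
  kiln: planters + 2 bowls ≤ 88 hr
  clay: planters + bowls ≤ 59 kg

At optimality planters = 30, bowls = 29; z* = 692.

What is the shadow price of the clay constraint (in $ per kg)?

8

At the optimum: kiln uses 88 of 88 (binding); clay uses 59 of 59 (binding).
The binding rows give the dual system: 1·y_kiln + 1·y_clay = 10.5 and 2·y_kiln + 1·y_clay = 13.
Solving: y_kiln = 2.5, y_clay = 8.
Shadow price of clay = 8.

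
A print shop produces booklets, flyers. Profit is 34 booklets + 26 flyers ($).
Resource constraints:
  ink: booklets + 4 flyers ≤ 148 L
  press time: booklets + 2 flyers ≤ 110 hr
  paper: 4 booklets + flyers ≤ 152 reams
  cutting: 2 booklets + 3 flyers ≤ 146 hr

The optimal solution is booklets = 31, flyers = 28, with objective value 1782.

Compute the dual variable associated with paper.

At the optimum: ink uses 143 of 148 (slack = 5); press time uses 87 of 110 (slack = 23); paper uses 152 of 152 (binding); cutting uses 146 of 146 (binding).
Since ink, press time are not tight, their duals are 0.
From A_Bᵀ y = c: 4·y_paper + 2·y_cutting = 34; 1·y_paper + 3·y_cutting = 26.
→ y_paper = 5 and y_cutting = 7.
Shadow price of paper = 5.

5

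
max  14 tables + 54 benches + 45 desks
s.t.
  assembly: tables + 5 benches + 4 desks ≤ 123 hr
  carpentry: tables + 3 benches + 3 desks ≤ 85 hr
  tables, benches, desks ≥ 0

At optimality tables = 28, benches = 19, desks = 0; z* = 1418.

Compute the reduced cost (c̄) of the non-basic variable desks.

Check each constraint at x*: assembly 123/123 (tight); carpentry 85/85 (tight).
Dual feasibility on the basic columns requires 1·y_assembly + 1·y_carpentry = 14, 5·y_assembly + 3·y_carpentry = 54.
This yields shadow prices y_assembly = 6, y_carpentry = 8.
Reduced cost of desks: c₃ − yᵀa₃ = 45 − (6·4 + 8·3) = 45 − 48 = -3.

-3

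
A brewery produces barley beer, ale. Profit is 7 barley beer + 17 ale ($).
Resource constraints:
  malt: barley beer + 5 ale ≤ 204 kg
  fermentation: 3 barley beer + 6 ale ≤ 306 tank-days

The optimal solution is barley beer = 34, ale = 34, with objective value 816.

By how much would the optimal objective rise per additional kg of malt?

Both malt and fermentation are binding at x*.
From A_Bᵀ y = c: 1·y_malt + 3·y_fermentation = 7; 5·y_malt + 6·y_fermentation = 17.
This yields shadow prices y_malt = 1, y_fermentation = 2.
Shadow price of malt = 1.

1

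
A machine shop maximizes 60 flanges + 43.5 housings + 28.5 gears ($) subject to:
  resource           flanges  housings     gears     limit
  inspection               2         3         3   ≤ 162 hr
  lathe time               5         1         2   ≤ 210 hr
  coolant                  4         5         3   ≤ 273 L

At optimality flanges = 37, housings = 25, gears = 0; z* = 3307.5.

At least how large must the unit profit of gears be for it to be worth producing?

34.5

At the optimum: inspection uses 149 of 162 (slack = 13); lathe time uses 210 of 210 (binding); coolant uses 273 of 273 (binding).
Slack constraints have shadow price 0 (complementary slackness).
Dual feasibility on the basic columns requires 5·y_lathe time + 4·y_coolant = 60, 1·y_lathe time + 5·y_coolant = 43.5.
This yields shadow prices y_lathe time = 6, y_coolant = 7.5.
gears enters the basis when its profit ≥ yᵀa₃ = 6·2 + 7.5·3 = 34.5.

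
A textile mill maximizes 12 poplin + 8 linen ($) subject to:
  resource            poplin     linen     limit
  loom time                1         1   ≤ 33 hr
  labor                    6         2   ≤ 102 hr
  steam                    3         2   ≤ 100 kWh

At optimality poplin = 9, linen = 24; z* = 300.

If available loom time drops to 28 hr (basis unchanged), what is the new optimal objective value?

270

At the optimum: loom time uses 33 of 33 (binding); labor uses 102 of 102 (binding); steam uses 75 of 100 (slack = 25).
By complementary slackness, y = 0 for the non-binding constraint.
Dual feasibility on the basic columns requires 1·y_loom time + 6·y_labor = 12, 1·y_loom time + 2·y_labor = 8.
This yields shadow prices y_loom time = 6, y_labor = 1.
Δz = y_loom time·Δb = 6 × (-5) = -30, so new z* = 300 − 30 = 270.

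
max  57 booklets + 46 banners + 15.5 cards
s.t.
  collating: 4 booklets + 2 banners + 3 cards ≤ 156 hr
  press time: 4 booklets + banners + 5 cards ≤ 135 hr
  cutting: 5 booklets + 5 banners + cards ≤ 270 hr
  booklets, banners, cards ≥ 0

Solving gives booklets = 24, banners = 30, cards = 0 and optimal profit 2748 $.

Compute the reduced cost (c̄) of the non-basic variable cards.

At the optimum: collating uses 156 of 156 (binding); press time uses 126 of 135 (slack = 9); cutting uses 270 of 270 (binding).
Slack constraints have shadow price 0 (complementary slackness).
The binding rows give the dual system: 4·y_collating + 5·y_cutting = 57 and 2·y_collating + 5·y_cutting = 46.
This yields shadow prices y_collating = 5.5, y_cutting = 7.
Reduced cost of cards: c₃ − yᵀa₃ = 15.5 − (5.5·3 + 7·1) = 15.5 − 23.5 = -8.

-8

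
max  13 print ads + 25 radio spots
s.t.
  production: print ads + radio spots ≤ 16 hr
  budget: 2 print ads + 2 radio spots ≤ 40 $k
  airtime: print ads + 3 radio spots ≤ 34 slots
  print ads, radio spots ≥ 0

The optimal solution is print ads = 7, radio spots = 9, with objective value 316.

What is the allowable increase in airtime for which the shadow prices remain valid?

14

Binding constraints: production, airtime. The basis is B = [[1,1],[1,3]] with det 2.
Per unit increase in airtime, x* moves by d = (-0.5, 0.5).
The basis stays optimal until print ads reaches 0; allowable increase = 14 slots.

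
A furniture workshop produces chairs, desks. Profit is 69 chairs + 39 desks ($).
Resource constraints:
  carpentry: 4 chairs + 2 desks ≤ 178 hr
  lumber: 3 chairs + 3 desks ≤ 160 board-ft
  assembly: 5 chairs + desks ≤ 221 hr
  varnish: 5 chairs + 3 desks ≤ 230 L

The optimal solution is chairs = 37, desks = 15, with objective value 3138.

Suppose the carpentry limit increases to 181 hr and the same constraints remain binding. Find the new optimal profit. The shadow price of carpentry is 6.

3156

Δb = 3, so new z* = 3138 + (6)·(3) = 3138 + 18 = 3156.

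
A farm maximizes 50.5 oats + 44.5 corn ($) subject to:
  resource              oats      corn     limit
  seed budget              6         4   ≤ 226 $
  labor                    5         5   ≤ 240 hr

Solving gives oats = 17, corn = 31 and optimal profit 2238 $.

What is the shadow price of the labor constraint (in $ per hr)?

6.5

At the optimum: seed budget uses 226 of 226 (binding); labor uses 240 of 240 (binding).
From A_Bᵀ y = c: 6·y_seed budget + 5·y_labor = 50.5; 4·y_seed budget + 5·y_labor = 44.5.
→ y_seed budget = 3 and y_labor = 6.5.
Shadow price of labor = 6.5.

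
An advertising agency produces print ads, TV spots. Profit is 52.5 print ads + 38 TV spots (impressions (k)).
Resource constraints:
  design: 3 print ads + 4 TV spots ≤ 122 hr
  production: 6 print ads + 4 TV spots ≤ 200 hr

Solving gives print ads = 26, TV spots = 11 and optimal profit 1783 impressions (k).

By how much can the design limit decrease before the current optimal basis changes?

Binding constraints: design, production. The basis is B = [[3,4],[6,4]] with det -12.
Per unit decrease in design, x* moves by d = (0.3333, -0.5).
The basis stays optimal until TV spots reaches 0; allowable decrease = 22 hr.

22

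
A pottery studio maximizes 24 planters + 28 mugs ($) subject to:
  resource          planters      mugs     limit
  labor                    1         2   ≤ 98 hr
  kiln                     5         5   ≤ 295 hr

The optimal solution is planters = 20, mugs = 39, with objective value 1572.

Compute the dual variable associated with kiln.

Check each constraint at x*: labor 98/98 (tight); kiln 295/295 (tight).
Dual feasibility on the basic columns requires 1·y_labor + 5·y_kiln = 24, 2·y_labor + 5·y_kiln = 28.
Solving: y_labor = 4, y_kiln = 4.
Shadow price of kiln = 4.

4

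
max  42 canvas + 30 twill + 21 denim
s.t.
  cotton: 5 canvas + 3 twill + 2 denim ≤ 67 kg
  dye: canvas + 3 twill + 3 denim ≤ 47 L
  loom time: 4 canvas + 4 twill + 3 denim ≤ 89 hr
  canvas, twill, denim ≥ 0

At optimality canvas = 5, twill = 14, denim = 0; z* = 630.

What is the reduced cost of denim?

-1

Check each constraint at x*: cotton 67/67 (tight); dye 47/47 (tight); loom time 76/89 (slack 13).
Since loom time is not tight, its dual is 0.
The binding rows give the dual system: 5·y_cotton + 1·y_dye = 42 and 3·y_cotton + 3·y_dye = 30.
→ y_cotton = 8 and y_dye = 2.
Reduced cost of denim: c₃ − yᵀa₃ = 21 − (8·2 + 2·3) = 21 − 22 = -1.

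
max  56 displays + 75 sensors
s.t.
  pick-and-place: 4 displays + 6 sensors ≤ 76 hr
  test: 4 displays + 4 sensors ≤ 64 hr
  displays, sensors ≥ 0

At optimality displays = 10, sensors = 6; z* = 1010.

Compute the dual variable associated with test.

Check each constraint at x*: pick-and-place 76/76 (tight); test 64/64 (tight).
Dual feasibility on the basic columns requires 4·y_pick-and-place + 4·y_test = 56, 6·y_pick-and-place + 4·y_test = 75.
This yields shadow prices y_pick-and-place = 9.5, y_test = 4.5.
Shadow price of test = 4.5.

4.5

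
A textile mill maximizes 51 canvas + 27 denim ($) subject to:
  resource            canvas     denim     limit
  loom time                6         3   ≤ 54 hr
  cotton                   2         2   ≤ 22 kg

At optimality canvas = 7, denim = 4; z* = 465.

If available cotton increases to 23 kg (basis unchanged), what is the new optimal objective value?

466.5

Both loom time and cotton are binding at x*.
The binding rows give the dual system: 6·y_loom time + 2·y_cotton = 51 and 3·y_loom time + 2·y_cotton = 27.
→ y_loom time = 8 and y_cotton = 1.5.
Δz = y_cotton·Δb = 1.5 × (1) = 1.5, so new z* = 465 + 1.5 = 466.5.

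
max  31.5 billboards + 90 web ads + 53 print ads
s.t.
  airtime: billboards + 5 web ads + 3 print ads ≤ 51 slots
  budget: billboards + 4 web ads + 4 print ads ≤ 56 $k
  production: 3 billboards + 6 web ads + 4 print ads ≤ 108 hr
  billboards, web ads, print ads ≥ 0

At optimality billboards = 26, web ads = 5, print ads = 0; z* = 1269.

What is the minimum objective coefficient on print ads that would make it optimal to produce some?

At the optimum: airtime uses 51 of 51 (binding); budget uses 46 of 56 (slack = 10); production uses 108 of 108 (binding).
Slack constraints have shadow price 0 (complementary slackness).
From A_Bᵀ y = c: 1·y_airtime + 3·y_production = 31.5; 5·y_airtime + 6·y_production = 90.
This yields shadow prices y_airtime = 9, y_production = 7.5.
print ads enters the basis when its profit ≥ yᵀa₃ = 9·3 + 7.5·4 = 57.

57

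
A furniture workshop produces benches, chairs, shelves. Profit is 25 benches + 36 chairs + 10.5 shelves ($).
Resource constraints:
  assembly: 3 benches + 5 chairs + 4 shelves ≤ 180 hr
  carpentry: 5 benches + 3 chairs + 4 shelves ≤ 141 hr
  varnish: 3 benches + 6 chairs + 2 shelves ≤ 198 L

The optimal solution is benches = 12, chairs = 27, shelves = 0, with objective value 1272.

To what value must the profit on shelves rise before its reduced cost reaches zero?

18

Binding: carpentry and varnish. Non-binding: assembly (9 unused).
Since assembly is not tight, its dual is 0.
The binding rows give the dual system: 5·y_carpentry + 3·y_varnish = 25 and 3·y_carpentry + 6·y_varnish = 36.
→ y_carpentry = 2 and y_varnish = 5.
shelves enters the basis when its profit ≥ yᵀa₃ = 2·4 + 5·2 = 18.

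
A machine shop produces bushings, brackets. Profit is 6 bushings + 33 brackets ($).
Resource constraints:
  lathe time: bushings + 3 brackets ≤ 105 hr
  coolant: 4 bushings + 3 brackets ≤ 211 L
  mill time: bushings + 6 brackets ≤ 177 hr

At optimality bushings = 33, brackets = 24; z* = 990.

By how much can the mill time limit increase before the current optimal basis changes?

Binding constraints: lathe time, mill time. The basis is B = [[1,3],[1,6]] with det 3.
Per unit increase in mill time, x* moves by d = (-1, 0.3333).
The basis stays optimal until bushings reaches 0; allowable increase = 33 hr.

33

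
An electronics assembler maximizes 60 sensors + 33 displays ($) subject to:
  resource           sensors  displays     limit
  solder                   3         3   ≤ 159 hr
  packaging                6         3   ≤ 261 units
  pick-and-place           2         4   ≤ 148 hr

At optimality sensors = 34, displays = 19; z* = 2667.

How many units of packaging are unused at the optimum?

0

packaging used = 6·34 + 3·19 = 261; slack = 261 − 261 = 0.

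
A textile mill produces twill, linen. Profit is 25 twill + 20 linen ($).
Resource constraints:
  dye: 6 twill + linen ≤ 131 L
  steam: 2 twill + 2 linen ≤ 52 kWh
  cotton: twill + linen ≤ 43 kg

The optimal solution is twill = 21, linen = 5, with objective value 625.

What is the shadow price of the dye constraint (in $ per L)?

1

At the optimum: dye uses 131 of 131 (binding); steam uses 52 of 52 (binding); cotton uses 26 of 43 (slack = 17).
By complementary slackness, y = 0 for the non-binding constraint.
From A_Bᵀ y = c: 6·y_dye + 2·y_steam = 25; 1·y_dye + 2·y_steam = 20.
Solving: y_dye = 1, y_steam = 9.5.
Shadow price of dye = 1.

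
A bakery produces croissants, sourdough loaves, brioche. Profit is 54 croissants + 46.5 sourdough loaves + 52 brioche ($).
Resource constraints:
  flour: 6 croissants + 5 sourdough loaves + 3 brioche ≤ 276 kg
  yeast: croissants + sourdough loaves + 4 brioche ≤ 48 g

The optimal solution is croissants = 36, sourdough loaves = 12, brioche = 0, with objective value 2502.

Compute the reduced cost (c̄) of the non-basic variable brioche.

Both flour and yeast are binding at x*.
From A_Bᵀ y = c: 6·y_flour + 1·y_yeast = 54; 5·y_flour + 1·y_yeast = 46.5.
→ y_flour = 7.5 and y_yeast = 9.
Reduced cost of brioche: c₃ − yᵀa₃ = 52 − (7.5·3 + 9·4) = 52 − 58.5 = -6.5.

-6.5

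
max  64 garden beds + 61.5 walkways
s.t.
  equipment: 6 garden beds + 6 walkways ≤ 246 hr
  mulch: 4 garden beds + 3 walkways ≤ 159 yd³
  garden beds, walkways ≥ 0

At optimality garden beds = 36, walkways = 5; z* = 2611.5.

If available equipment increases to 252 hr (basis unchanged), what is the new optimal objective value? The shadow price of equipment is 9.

2665.5

Δb = 6, so new z* = 2611.5 + (9)·(6) = 2611.5 + 54 = 2665.5.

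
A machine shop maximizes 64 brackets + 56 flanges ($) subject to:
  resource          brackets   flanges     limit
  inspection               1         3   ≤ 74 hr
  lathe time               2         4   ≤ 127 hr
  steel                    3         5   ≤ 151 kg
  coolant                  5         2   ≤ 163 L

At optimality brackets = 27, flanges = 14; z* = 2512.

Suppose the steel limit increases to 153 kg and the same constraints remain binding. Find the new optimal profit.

2528

At the optimum: inspection uses 69 of 74 (slack = 5); lathe time uses 110 of 127 (slack = 17); steel uses 151 of 151 (binding); coolant uses 163 of 163 (binding).
Since inspection, lathe time are not tight, their duals are 0.
Dual feasibility on the basic columns requires 3·y_steel + 5·y_coolant = 64, 5·y_steel + 2·y_coolant = 56.
This yields shadow prices y_steel = 8, y_coolant = 8.
Δz = y_steel·Δb = 8 × (2) = 16, so new z* = 2512 + 16 = 2528.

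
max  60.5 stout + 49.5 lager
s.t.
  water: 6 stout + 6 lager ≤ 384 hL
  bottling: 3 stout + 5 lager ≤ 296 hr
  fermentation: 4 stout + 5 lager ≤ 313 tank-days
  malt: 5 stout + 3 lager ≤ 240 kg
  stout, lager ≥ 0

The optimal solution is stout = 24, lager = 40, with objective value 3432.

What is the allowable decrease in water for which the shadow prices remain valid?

96

Binding constraints: water, malt. The basis is B = [[6,6],[5,3]] with det -12.
Per unit decrease in water, x* moves by d = (0.25, -0.4167).
The basis stays optimal until lager reaches 0; allowable decrease = 96 hL.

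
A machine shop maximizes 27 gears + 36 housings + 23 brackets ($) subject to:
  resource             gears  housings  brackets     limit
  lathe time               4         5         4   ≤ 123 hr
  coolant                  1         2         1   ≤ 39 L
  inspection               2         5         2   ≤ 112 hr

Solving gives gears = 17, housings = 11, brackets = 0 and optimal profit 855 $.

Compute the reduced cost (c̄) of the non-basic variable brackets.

Check each constraint at x*: lathe time 123/123 (tight); coolant 39/39 (tight); inspection 89/112 (slack 23).
By complementary slackness, y = 0 for the non-binding constraint.
The binding rows give the dual system: 4·y_lathe time + 1·y_coolant = 27 and 5·y_lathe time + 2·y_coolant = 36.
→ y_lathe time = 6 and y_coolant = 3.
Reduced cost of brackets: c₃ − yᵀa₃ = 23 − (6·4 + 3·1) = 23 − 27 = -4.

-4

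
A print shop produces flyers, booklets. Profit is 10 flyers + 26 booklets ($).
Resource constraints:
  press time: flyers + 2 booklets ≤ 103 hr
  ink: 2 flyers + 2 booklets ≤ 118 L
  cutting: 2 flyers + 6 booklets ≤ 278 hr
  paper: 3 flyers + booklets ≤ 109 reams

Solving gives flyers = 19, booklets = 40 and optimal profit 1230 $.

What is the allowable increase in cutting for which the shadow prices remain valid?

Binding constraints: ink, cutting. The basis is B = [[2,2],[2,6]] with det 8.
Per unit increase in cutting, x* moves by d = (-0.25, 0.25).
The basis stays optimal until press time becomes binding; allowable increase = 16 hr.

16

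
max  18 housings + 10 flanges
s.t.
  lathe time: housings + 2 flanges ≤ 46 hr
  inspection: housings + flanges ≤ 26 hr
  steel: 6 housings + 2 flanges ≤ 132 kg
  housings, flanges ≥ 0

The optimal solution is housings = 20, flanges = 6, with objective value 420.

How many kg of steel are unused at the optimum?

steel used = 6·20 + 2·6 = 132; slack = 132 − 132 = 0.

0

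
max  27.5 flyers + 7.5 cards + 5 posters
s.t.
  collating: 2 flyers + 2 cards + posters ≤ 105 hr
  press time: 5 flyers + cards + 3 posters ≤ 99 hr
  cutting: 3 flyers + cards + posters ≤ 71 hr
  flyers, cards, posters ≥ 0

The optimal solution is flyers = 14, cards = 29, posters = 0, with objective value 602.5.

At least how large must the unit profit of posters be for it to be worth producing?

Binding: press time and cutting. Non-binding: collating (19 unused).
Slack constraints have shadow price 0 (complementary slackness).
The binding rows give the dual system: 5·y_press time + 3·y_cutting = 27.5 and 1·y_press time + 1·y_cutting = 7.5.
Solving: y_press time = 2.5, y_cutting = 5.
posters enters the basis when its profit ≥ yᵀa₃ = 2.5·3 + 5·1 = 12.5.

12.5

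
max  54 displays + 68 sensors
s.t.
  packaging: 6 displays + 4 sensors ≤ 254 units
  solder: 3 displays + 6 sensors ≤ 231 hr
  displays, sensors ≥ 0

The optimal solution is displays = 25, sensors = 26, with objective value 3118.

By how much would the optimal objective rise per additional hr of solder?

Both packaging and solder are binding at x*.
Dual feasibility on the basic columns requires 6·y_packaging + 3·y_solder = 54, 4·y_packaging + 6·y_solder = 68.
→ y_packaging = 5 and y_solder = 8.
Shadow price of solder = 8.

8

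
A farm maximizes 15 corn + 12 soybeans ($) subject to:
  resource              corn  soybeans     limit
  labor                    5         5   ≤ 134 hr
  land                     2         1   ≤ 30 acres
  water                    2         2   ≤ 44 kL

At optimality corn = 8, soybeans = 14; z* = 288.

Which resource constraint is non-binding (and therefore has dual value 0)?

labor: 110/134 (slack 24)
land: 30/30 (binding)
water: 44/44 (binding)
By complementary slackness, a constraint with positive slack has shadow price 0 → labor.

labor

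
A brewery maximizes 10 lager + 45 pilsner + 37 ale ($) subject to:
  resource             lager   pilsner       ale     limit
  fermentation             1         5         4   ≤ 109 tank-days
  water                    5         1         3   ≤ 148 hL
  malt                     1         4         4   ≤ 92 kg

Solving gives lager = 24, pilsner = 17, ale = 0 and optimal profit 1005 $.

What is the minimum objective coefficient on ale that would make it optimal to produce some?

40

Binding: fermentation and malt. Non-binding: water (11 unused).
By complementary slackness, y = 0 for the non-binding constraint.
From A_Bᵀ y = c: 1·y_fermentation + 1·y_malt = 10; 5·y_fermentation + 4·y_malt = 45.
Solving: y_fermentation = 5, y_malt = 5.
ale enters the basis when its profit ≥ yᵀa₃ = 5·4 + 5·4 = 40.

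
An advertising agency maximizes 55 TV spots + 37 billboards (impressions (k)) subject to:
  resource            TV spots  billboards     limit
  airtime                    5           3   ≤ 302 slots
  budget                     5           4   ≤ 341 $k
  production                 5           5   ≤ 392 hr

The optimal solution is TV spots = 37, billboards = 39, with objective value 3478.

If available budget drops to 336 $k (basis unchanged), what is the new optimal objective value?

Binding: airtime and budget. Non-binding: production (12 unused).
By complementary slackness, y = 0 for the non-binding constraint.
The binding rows give the dual system: 5·y_airtime + 5·y_budget = 55 and 3·y_airtime + 4·y_budget = 37.
Solving: y_airtime = 7, y_budget = 4.
Δz = y_budget·Δb = 4 × (-5) = -20, so new z* = 3478 − 20 = 3458.

3458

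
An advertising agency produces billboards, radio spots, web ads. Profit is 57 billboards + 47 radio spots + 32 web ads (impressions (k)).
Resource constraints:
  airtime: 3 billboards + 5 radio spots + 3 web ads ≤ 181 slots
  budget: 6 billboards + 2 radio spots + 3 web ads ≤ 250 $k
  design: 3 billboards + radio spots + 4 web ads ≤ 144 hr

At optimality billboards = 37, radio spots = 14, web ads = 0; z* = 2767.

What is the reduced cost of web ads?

Binding: airtime and budget. Non-binding: design (19 unused).
Since design is not tight, its dual is 0.
Dual feasibility on the basic columns requires 3·y_airtime + 6·y_budget = 57, 5·y_airtime + 2·y_budget = 47.
→ y_airtime = 7 and y_budget = 6.
Reduced cost of web ads: c₃ − yᵀa₃ = 32 − (7·3 + 6·3) = 32 − 39 = -7.

-7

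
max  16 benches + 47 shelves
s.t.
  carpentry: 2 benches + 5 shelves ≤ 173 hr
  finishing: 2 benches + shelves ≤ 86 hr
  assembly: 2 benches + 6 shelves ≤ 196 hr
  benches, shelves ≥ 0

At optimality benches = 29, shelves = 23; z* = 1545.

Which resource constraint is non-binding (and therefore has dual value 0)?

finishing

carpentry: 173/173 (binding)
finishing: 81/86 (slack 5)
assembly: 196/196 (binding)
By complementary slackness, a constraint with positive slack has shadow price 0 → finishing.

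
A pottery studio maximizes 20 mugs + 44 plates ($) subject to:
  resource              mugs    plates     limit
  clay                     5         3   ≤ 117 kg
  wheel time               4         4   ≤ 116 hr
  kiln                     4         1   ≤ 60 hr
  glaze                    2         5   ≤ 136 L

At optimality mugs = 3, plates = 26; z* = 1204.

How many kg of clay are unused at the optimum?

24

clay used = 5·3 + 3·26 = 93; slack = 117 − 93 = 24.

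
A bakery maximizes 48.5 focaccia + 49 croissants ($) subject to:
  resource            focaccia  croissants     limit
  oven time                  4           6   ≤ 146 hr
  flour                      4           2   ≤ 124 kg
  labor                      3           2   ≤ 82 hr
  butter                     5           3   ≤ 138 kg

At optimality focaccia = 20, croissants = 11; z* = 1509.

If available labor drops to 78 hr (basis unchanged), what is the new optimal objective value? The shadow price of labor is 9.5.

Δb = -4, so new z* = 1509 + (9.5)·(-4) = 1509 − 38 = 1471.

1471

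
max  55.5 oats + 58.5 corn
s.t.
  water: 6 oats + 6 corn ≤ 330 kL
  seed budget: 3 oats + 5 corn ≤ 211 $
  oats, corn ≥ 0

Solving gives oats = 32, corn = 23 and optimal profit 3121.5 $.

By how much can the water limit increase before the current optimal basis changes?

92

Binding constraints: water, seed budget. The basis is B = [[6,6],[3,5]] with det 12.
Per unit increase in water, x* moves by d = (0.4167, -0.25).
The basis stays optimal until corn reaches 0; allowable increase = 92 kL.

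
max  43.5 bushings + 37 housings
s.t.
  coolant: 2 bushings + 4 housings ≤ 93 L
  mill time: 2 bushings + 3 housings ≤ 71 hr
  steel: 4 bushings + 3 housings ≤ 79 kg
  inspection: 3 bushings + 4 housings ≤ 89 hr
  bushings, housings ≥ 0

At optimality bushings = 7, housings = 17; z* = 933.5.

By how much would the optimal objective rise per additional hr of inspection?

2.5

Binding: steel and inspection. Non-binding: coolant (11 unused), mill time (6 unused).
Slack constraints have shadow price 0 (complementary slackness).
Dual feasibility on the basic columns requires 4·y_steel + 3·y_inspection = 43.5, 3·y_steel + 4·y_inspection = 37.
→ y_steel = 9 and y_inspection = 2.5.
Shadow price of inspection = 2.5.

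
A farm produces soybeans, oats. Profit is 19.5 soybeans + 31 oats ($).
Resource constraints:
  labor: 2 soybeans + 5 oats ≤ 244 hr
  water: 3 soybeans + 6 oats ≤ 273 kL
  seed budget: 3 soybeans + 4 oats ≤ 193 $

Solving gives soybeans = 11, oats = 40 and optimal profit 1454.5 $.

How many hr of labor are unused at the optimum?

labor used = 2·11 + 5·40 = 222; slack = 244 − 222 = 22.

22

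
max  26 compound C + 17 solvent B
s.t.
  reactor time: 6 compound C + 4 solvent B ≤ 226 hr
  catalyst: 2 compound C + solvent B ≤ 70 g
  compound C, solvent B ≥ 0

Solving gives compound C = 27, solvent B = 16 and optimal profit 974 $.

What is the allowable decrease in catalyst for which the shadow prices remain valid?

Binding constraints: reactor time, catalyst. The basis is B = [[6,4],[2,1]] with det -2.
Per unit decrease in catalyst, x* moves by d = (-2, 3).
The basis stays optimal until compound C reaches 0; allowable decrease = 13.5 g.

13.5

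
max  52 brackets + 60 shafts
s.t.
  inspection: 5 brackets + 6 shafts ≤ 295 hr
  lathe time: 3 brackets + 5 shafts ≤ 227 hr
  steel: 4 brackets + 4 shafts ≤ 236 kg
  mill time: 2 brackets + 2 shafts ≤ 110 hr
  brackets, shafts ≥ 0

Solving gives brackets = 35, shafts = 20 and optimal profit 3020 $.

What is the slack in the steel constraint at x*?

steel used = 4·35 + 4·20 = 220; slack = 236 − 220 = 16.

16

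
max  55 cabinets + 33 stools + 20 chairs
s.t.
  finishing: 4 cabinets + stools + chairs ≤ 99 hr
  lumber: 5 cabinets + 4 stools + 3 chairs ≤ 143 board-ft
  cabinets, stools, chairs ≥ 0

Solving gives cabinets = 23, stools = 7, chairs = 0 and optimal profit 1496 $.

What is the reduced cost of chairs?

-6

Both finishing and lumber are binding at x*.
From A_Bᵀ y = c: 4·y_finishing + 5·y_lumber = 55; 1·y_finishing + 4·y_lumber = 33.
This yields shadow prices y_finishing = 5, y_lumber = 7.
Reduced cost of chairs: c₃ − yᵀa₃ = 20 − (5·1 + 7·3) = 20 − 26 = -6.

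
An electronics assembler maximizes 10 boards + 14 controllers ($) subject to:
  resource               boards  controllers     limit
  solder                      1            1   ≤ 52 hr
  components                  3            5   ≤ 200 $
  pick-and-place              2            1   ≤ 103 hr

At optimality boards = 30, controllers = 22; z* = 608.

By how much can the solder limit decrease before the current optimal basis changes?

12

Binding constraints: solder, components. The basis is B = [[1,1],[3,5]] with det 2.
Per unit decrease in solder, x* moves by d = (-2.5, 1.5).
The basis stays optimal until boards reaches 0; allowable decrease = 12 hr.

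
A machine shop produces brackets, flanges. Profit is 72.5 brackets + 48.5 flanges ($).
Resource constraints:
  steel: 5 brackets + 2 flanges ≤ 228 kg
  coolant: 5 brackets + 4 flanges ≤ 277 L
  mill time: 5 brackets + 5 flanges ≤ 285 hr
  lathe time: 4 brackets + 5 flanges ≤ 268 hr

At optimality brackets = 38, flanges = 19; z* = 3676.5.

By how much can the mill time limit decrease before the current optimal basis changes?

57

Binding constraints: steel, mill time. The basis is B = [[5,2],[5,5]] with det 15.
Per unit decrease in mill time, x* moves by d = (0.1333, -0.3333).
The basis stays optimal until flanges reaches 0; allowable decrease = 57 hr.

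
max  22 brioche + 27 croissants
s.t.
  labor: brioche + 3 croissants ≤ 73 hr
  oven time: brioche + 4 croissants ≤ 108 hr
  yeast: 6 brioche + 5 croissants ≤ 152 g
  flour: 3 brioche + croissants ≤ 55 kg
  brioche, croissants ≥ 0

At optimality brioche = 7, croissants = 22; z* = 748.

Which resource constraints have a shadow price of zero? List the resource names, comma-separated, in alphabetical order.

labor: 73/73 (binding)
oven time: 95/108 (slack 13)
yeast: 152/152 (binding)
flour: 43/55 (slack 12)
By complementary slackness, a constraint with positive slack has shadow price 0 → flour, oven time.

flour, oven time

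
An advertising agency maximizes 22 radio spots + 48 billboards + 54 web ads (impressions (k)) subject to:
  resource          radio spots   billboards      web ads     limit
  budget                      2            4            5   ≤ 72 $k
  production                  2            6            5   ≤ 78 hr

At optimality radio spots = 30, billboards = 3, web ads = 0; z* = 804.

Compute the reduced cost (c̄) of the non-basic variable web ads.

Check each constraint at x*: budget 72/72 (tight); production 78/78 (tight).
The binding rows give the dual system: 2·y_budget + 2·y_production = 22 and 4·y_budget + 6·y_production = 48.
→ y_budget = 9 and y_production = 2.
Reduced cost of web ads: c₃ − yᵀa₃ = 54 − (9·5 + 2·5) = 54 − 55 = -1.

-1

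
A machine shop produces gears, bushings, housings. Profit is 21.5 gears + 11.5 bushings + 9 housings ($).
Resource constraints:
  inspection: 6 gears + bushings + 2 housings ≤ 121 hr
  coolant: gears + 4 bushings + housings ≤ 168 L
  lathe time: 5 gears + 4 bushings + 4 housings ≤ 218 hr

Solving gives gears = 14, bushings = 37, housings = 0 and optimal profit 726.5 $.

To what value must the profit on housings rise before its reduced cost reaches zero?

13

Binding: inspection and lathe time. Non-binding: coolant (6 unused).
Slack constraints have shadow price 0 (complementary slackness).
Dual feasibility on the basic columns requires 6·y_inspection + 5·y_lathe time = 21.5, 1·y_inspection + 4·y_lathe time = 11.5.
This yields shadow prices y_inspection = 1.5, y_lathe time = 2.5.
housings enters the basis when its profit ≥ yᵀa₃ = 1.5·2 + 2.5·4 = 13.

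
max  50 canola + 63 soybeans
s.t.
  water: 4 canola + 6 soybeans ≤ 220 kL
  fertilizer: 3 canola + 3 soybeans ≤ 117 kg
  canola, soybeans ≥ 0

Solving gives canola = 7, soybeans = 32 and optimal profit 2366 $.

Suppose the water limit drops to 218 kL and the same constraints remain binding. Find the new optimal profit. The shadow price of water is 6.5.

2353

Δb = -2, so new z* = 2366 + (6.5)·(-2) = 2366 − 13 = 2353.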